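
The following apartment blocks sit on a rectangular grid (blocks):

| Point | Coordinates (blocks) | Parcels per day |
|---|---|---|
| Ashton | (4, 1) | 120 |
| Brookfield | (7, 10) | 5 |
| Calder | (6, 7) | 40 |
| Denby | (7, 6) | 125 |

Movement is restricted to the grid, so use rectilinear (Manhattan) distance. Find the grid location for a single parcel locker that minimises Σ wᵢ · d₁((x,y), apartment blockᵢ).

(6, 6)

Manhattan distance separates: Σwᵢ(|x−xᵢ|+|y−yᵢ|) = Σwᵢ|x−xᵢ| + Σwᵢ|y−yᵢ|, so x and y are optimised independently as 1-D weighted medians.
Total weight W = 290; half = 145.
x-coordinate, sorted with cumulative weight:
  x=4 (Ashton, w=120) cum 120
  x=6 (Calder, w=40) cum 160  ← median
  x=7 (Brookfield, w=5) cum 165
  x=7 (Denby, w=125) cum 290
⇒ x* = 6
y-coordinate, sorted with cumulative weight:
  y=1 (Ashton, w=120) cum 120
  y=6 (Denby, w=125) cum 245  ← median
  y=7 (Calder, w=40) cum 285
  y=10 (Brookfield, w=5) cum 290
⇒ y* = 6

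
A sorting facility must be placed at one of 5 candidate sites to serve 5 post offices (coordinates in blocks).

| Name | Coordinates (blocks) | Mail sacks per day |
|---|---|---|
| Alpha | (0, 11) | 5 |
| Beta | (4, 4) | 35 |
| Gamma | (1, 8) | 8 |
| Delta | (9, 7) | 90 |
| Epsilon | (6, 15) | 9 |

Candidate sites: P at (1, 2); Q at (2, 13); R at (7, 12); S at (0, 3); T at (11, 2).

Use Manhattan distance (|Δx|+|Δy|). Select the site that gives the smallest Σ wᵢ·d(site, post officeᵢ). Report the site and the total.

R, total 1171 blocks

Total weighted distance at each candidate:
  P (1, 2): total = 1605
  Q (2, 13): total = 1677
  R (7, 12): total = 1171
  S (0, 3): total = 1595
  T (11, 2): total = 1335
Minimum is at R with total 1171 blocks.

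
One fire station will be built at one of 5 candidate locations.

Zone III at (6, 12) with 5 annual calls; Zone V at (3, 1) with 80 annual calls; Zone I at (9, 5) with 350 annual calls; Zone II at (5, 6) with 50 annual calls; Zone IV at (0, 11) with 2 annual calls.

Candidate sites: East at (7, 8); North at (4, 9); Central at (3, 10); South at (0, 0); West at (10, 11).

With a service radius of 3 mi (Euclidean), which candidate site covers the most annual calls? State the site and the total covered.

Coverage radius r = 3 mi; a point is covered iff (Δx)²+(Δy)² ≤ 3² = 9.
  East (7, 8): covers {Zone II} → 50
  North (4, 9): covers {none} → 0
  Central (3, 10): covers {none} → 0
  South (0, 0): covers {none} → 0
  West (10, 11): covers {none} → 0
Maximum coverage at East: 50 annual calls.

East, covering 50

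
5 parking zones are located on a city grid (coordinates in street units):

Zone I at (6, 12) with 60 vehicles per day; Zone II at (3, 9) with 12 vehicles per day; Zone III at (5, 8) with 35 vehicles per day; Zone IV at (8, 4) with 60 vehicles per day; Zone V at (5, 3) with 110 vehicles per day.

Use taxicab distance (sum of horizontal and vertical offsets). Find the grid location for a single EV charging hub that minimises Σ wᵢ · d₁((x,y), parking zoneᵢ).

(5, 4)

Manhattan distance separates: Σwᵢ(|x−xᵢ|+|y−yᵢ|) = Σwᵢ|x−xᵢ| + Σwᵢ|y−yᵢ|, so x and y are optimised independently as 1-D weighted medians.
Total weight W = 277; half = 138.5.
x-coordinate, sorted with cumulative weight:
  x=3 (Zone II, w=12) cum 12
  x=5 (Zone III, w=35) cum 47
  x=5 (Zone V, w=110) cum 157  ← median
  x=6 (Zone I, w=60) cum 217
  x=8 (Zone IV, w=60) cum 277
⇒ x* = 5
y-coordinate, sorted with cumulative weight:
  y=3 (Zone V, w=110) cum 110
  y=4 (Zone IV, w=60) cum 170  ← median
  y=8 (Zone III, w=35) cum 205
  y=9 (Zone II, w=12) cum 217
  y=12 (Zone I, w=60) cum 277
⇒ y* = 4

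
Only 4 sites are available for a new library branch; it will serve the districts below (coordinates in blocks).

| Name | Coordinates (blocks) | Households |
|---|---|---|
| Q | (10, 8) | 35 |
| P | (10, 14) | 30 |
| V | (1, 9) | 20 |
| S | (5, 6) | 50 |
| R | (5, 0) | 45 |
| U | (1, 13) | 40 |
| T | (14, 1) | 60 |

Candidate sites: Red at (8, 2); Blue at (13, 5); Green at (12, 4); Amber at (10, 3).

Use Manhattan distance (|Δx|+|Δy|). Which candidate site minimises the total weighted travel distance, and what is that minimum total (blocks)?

Amber, total 2685 blocks

Total weighted distance at each candidate:
  Red (8, 2): total = 2695
  Blue (13, 5): total = 3025
  Green (12, 4): total = 2935
  Amber (10, 3): total = 2685
Minimum is at Amber with total 2685 blocks.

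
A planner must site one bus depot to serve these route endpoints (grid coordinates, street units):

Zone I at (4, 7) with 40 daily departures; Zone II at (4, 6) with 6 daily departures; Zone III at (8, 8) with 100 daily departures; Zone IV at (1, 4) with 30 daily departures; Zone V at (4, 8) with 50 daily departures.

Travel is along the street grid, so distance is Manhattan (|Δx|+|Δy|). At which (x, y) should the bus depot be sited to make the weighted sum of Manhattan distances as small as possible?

(4, 8)

Manhattan distance separates: Σwᵢ(|x−xᵢ|+|y−yᵢ|) = Σwᵢ|x−xᵢ| + Σwᵢ|y−yᵢ|, so x and y are optimised independently as 1-D weighted medians.
Total weight W = 226; half = 113.
x-coordinate, sorted with cumulative weight:
  x=1 (Zone IV, w=30) cum 30
  x=4 (Zone I, w=40) cum 70
  x=4 (Zone II, w=6) cum 76
  x=4 (Zone V, w=50) cum 126  ← median
  x=8 (Zone III, w=100) cum 226
⇒ x* = 4
y-coordinate, sorted with cumulative weight:
  y=4 (Zone IV, w=30) cum 30
  y=6 (Zone II, w=6) cum 36
  y=7 (Zone I, w=40) cum 76
  y=8 (Zone III, w=100) cum 176  ← median
  y=8 (Zone V, w=50) cum 226
⇒ y* = 8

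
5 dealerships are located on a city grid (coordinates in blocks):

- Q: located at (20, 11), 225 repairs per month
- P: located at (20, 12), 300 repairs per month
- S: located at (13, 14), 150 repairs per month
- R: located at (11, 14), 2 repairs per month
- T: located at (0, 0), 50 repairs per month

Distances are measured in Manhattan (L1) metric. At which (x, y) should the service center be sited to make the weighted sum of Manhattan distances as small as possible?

Manhattan distance separates: Σwᵢ(|x−xᵢ|+|y−yᵢ|) = Σwᵢ|x−xᵢ| + Σwᵢ|y−yᵢ|, so x and y are optimised independently as 1-D weighted medians.
Total weight W = 727; half = 363.5.
x-coordinate, sorted with cumulative weight:
  x=0 (T, w=50) cum 50
  x=11 (R, w=2) cum 52
  x=13 (S, w=150) cum 202
  x=20 (Q, w=225) cum 427  ← median
  x=20 (P, w=300) cum 727
⇒ x* = 20
y-coordinate, sorted with cumulative weight:
  y=0 (T, w=50) cum 50
  y=11 (Q, w=225) cum 275
  y=12 (P, w=300) cum 575  ← median
  y=14 (S, w=150) cum 725
  y=14 (R, w=2) cum 727
⇒ y* = 12

(20, 12)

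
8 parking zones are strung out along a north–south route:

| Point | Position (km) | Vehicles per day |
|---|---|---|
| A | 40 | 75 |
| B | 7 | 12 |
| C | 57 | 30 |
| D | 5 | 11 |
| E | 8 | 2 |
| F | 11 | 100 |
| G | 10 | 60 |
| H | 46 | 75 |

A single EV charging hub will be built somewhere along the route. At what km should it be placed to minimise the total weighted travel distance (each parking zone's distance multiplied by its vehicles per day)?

x = 11

For a sum of weighted absolute distances on a line, the optimum is the weighted median (not the mean). Total weight W = 365; half-weight = 182.5.
Sort by position and accumulate weight:
  km 5 (D, w=11) → cum 11
  km 7 (B, w=12) → cum 23
  km 8 (E, w=2) → cum 25
  km 10 (G, w=60) → cum 85
  km 11 (F, w=100) → cum 185  ≥ 182.5 → median here
  km 40 (A, w=75) → cum 260
  km 46 (H, w=75) → cum 335
  km 57 (C, w=30) → cum 365
Optimal location: km 11.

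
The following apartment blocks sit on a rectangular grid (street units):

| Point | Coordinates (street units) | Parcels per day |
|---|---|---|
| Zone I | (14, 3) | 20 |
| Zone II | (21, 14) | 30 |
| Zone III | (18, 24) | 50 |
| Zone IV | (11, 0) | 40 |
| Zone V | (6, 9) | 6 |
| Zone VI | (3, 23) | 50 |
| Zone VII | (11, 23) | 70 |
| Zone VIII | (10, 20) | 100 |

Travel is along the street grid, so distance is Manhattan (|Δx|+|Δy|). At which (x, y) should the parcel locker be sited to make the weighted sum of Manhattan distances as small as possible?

Manhattan distance separates: Σwᵢ(|x−xᵢ|+|y−yᵢ|) = Σwᵢ|x−xᵢ| + Σwᵢ|y−yᵢ|, so x and y are optimised independently as 1-D weighted medians.
Total weight W = 366; half = 183.
x-coordinate, sorted with cumulative weight:
  x=3 (Zone VI, w=50) cum 50
  x=6 (Zone V, w=6) cum 56
  x=10 (Zone VIII, w=100) cum 156
  x=11 (Zone IV, w=40) cum 196  ← median
  x=11 (Zone VII, w=70) cum 266
  x=14 (Zone I, w=20) cum 286
  x=18 (Zone III, w=50) cum 336
  x=21 (Zone II, w=30) cum 366
⇒ x* = 11
y-coordinate, sorted with cumulative weight:
  y=0 (Zone IV, w=40) cum 40
  y=3 (Zone I, w=20) cum 60
  y=9 (Zone V, w=6) cum 66
  y=14 (Zone II, w=30) cum 96
  y=20 (Zone VIII, w=100) cum 196  ← median
  y=23 (Zone VI, w=50) cum 246
  y=23 (Zone VII, w=70) cum 316
  y=24 (Zone III, w=50) cum 366
⇒ y* = 20

(11, 20)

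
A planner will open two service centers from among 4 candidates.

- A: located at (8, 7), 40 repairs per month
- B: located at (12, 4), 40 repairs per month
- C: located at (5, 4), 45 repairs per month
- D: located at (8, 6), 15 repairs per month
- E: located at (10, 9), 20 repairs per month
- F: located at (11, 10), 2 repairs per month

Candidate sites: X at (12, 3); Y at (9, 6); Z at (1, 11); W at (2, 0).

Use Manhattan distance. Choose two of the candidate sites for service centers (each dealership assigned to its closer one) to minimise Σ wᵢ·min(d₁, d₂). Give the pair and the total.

Evaluate every pair (each demand assigned to the nearer of the two):
  {X, Y}: total = 497
  {Y, Z}: total = 657
  {Y, W}: total = 657
  {X, W}: total = 956
  {X, Z}: total = 1001
  {Z, W}: total = 1737
Best pair: {X, Y} with total 497.

{X, Y}, total 497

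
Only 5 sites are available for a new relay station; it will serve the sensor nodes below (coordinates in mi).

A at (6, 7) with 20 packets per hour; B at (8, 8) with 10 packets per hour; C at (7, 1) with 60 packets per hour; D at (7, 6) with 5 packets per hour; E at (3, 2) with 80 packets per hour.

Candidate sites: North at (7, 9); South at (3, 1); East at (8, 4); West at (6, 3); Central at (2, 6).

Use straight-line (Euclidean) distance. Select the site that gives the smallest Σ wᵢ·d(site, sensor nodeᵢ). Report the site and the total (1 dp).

Total weighted distance at each candidate:
  North (7, 9): total = 1198.8
  South (3, 1): total = 572.2
  East (8, 4): total = 743.8
  West (6, 3): total = 536.8
  Central (2, 6): total = 924.8
Minimum is at West with total 536.8 mi.

West, total 536.8 mi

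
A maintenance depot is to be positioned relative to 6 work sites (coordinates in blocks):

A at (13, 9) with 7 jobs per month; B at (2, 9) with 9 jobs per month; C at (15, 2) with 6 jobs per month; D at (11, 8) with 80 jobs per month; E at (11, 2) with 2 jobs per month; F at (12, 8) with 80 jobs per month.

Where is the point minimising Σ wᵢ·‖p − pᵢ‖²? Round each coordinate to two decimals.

(11.20, 7.83)

The minimiser of Σwᵢ‖p−pᵢ‖² is the weighted centroid p* = (Σwᵢpᵢ)/(Σwᵢ).
Σwᵢ = 184.
Σwᵢxᵢ = 7·13 + 9·2 + 6·15 + 80·11 + 2·11 + 80·12 = 2061.
Σwᵢyᵢ = 7·9 + 9·9 + 6·2 + 80·8 + 2·2 + 80·8 = 1440.
x* = 2061/184 = 11.20, y* = 1440/184 = 7.83.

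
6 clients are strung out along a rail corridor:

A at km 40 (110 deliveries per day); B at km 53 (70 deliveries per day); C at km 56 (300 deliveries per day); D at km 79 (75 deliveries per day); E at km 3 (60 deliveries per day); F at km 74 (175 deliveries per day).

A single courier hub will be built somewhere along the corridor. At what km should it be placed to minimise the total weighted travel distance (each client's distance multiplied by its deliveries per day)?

x = 56

For a sum of weighted absolute distances on a line, the optimum is the weighted median (not the mean). Total weight W = 790; half-weight = 395.
Sort by position and accumulate weight:
  km 3 (E, w=60) → cum 60
  km 40 (A, w=110) → cum 170
  km 53 (B, w=70) → cum 240
  km 56 (C, w=300) → cum 540  ≥ 395 → median here
  km 74 (F, w=175) → cum 715
  km 79 (D, w=75) → cum 790
Optimal location: km 56.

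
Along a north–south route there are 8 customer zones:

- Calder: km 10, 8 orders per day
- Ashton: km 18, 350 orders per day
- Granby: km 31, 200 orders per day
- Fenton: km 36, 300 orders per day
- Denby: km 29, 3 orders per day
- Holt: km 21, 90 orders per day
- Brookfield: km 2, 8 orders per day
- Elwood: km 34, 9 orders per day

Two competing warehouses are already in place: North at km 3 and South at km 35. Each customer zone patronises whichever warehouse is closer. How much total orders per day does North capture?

The indifferent point is the midpoint (3+35)/2 = 19; customer zones left of it (closer to North at 3) go to North, those right go to South.
  Brookfield at 2 (w=8) → North
  Calder at 10 (w=8) → North
  Ashton at 18 (w=350) → North
  Holt at 21 (w=90) → South
  Denby at 29 (w=3) → South
  Granby at 31 (w=200) → South
  Elwood at 34 (w=9) → South
  Fenton at 36 (w=300) → South
North captures 366; South captures 602.

366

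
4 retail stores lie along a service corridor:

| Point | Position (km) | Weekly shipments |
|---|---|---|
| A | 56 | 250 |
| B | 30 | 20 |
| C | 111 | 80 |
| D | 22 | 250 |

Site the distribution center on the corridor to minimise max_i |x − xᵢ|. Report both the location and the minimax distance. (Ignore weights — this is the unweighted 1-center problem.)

The 1-center on a line is the midpoint of the two extreme points: leftmost at 22, rightmost at 111.
Optimal location = (22 + 111)/2 = 66.5; maximum distance = (111 − 22)/2 = 44.5.

location 66.5, max distance 44.5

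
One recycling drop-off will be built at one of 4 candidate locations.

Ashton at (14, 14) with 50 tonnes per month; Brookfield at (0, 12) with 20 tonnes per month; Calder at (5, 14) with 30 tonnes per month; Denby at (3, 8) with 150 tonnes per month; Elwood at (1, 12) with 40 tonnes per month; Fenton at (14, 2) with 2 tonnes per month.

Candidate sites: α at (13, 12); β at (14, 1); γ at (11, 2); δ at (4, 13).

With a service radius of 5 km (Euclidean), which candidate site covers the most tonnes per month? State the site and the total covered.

Coverage radius r = 5 km; a point is covered iff (Δx)²+(Δy)² ≤ 5² = 25.
  α (13, 12): covers {Ashton} → 50
  β (14, 1): covers {Fenton} → 2
  γ (11, 2): covers {Fenton} → 2
  δ (4, 13): covers {Brookfield, Calder, Elwood} → 90
Maximum coverage at δ: 90 tonnes per month.

δ, covering 90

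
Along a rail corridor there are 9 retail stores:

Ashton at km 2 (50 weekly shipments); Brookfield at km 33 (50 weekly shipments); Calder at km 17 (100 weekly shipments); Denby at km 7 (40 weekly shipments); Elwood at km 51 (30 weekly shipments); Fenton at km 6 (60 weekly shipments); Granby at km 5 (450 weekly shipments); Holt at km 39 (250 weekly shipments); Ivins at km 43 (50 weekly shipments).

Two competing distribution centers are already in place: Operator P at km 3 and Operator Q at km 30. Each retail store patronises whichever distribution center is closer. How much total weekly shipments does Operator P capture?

600

The indifferent point is the midpoint (3+30)/2 = 16.5; retail stores left of it (closer to Operator P at 3) go to Operator P, those right go to Operator Q.
  Ashton at 2 (w=50) → Operator P
  Granby at 5 (w=450) → Operator P
  Fenton at 6 (w=60) → Operator P
  Denby at 7 (w=40) → Operator P
  Calder at 17 (w=100) → Operator Q
  Brookfield at 33 (w=50) → Operator Q
  Holt at 39 (w=250) → Operator Q
  Ivins at 43 (w=50) → Operator Q
  Elwood at 51 (w=30) → Operator Q
Operator P captures 600; Operator Q captures 480.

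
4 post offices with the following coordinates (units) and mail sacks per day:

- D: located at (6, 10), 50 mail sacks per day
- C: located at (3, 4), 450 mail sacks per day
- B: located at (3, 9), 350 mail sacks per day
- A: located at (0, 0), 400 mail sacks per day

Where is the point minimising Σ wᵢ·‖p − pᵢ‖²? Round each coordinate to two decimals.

The minimiser of Σwᵢ‖p−pᵢ‖² is the weighted centroid p* = (Σwᵢpᵢ)/(Σwᵢ).
Σwᵢ = 1250.
Σwᵢxᵢ = 50·6 + 450·3 + 350·3 + 400·0 = 2700.
Σwᵢyᵢ = 50·10 + 450·4 + 350·9 + 400·0 = 5450.
x* = 2700/1250 = 2.16, y* = 5450/1250 = 4.36.

(2.16, 4.36)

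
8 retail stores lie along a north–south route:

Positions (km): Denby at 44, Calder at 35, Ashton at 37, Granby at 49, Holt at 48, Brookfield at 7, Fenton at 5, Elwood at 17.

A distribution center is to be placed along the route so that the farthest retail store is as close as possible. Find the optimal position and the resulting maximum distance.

location 27, max distance 22

The 1-center on a line is the midpoint of the two extreme points: leftmost at 5, rightmost at 49.
Optimal location = (5 + 49)/2 = 27; maximum distance = (49 − 5)/2 = 22.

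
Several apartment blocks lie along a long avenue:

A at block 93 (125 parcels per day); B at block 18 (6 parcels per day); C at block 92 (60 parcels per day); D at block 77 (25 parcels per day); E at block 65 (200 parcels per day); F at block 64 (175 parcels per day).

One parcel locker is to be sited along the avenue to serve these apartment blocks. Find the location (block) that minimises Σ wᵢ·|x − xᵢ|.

x = 65

For a sum of weighted absolute distances on a line, the optimum is the weighted median (not the mean). Total weight W = 591; half-weight = 295.5.
Sort by position and accumulate weight:
  block 18 (B, w=6) → cum 6
  block 64 (F, w=175) → cum 181
  block 65 (E, w=200) → cum 381  ≥ 295.5 → median here
  block 77 (D, w=25) → cum 406
  block 92 (C, w=60) → cum 466
  block 93 (A, w=125) → cum 591
Optimal location: block 65.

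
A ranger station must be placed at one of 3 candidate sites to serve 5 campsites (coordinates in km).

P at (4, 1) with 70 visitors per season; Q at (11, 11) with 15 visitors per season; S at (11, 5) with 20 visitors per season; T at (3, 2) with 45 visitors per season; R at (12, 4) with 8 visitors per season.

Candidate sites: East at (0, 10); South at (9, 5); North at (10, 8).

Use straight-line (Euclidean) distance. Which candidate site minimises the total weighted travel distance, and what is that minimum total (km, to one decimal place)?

South, total 910.3 km

Total weighted distance at each candidate:
  East (0, 10): total = 1588.6
  South (9, 5): total = 910.3
  North (10, 8): total = 1206.7
Minimum is at South with total 910.3 km.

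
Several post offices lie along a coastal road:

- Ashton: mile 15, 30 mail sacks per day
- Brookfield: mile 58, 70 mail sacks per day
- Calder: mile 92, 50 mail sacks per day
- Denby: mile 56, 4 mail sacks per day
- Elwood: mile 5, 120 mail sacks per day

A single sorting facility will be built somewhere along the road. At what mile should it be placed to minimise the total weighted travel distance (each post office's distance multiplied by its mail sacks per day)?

For a sum of weighted absolute distances on a line, the optimum is the weighted median (not the mean). Total weight W = 274; half-weight = 137.
Sort by position and accumulate weight:
  mile 5 (Elwood, w=120) → cum 120
  mile 15 (Ashton, w=30) → cum 150  ≥ 137 → median here
  mile 56 (Denby, w=4) → cum 154
  mile 58 (Brookfield, w=70) → cum 224
  mile 92 (Calder, w=50) → cum 274
Optimal location: mile 15.

x = 15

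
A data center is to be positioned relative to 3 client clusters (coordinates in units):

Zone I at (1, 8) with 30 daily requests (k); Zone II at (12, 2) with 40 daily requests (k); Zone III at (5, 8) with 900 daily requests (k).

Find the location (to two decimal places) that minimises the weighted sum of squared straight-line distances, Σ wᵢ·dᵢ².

(5.16, 7.75)

The minimiser of Σwᵢ‖p−pᵢ‖² is the weighted centroid p* = (Σwᵢpᵢ)/(Σwᵢ).
Σwᵢ = 970.
Σwᵢxᵢ = 30·1 + 40·12 + 900·5 = 5010.
Σwᵢyᵢ = 30·8 + 40·2 + 900·8 = 7520.
x* = 5010/970 = 5.16, y* = 7520/970 = 7.75.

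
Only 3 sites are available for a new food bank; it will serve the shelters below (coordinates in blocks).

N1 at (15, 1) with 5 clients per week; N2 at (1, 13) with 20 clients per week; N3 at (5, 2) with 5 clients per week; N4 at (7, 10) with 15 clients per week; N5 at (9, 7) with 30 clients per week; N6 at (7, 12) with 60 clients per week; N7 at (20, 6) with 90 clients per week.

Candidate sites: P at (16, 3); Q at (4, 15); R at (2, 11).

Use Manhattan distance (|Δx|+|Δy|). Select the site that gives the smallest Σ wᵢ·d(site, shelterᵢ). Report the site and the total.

Total weighted distance at each candidate:
  P (16, 3): total = 2855
  Q (4, 15): total = 3415
  R (2, 11): total = 3085
Minimum is at P with total 2855 blocks.

P, total 2855 blocks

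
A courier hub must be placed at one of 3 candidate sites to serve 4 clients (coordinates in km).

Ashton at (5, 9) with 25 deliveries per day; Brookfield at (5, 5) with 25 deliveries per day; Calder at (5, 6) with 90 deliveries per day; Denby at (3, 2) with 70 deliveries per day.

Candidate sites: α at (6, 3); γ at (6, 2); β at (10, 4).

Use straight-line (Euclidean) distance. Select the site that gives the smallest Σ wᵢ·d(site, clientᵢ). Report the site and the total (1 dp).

Total weighted distance at each candidate:
  α (6, 3): total = 713.9
  γ (6, 2): total = 836.9
  β (10, 4): total = 1298.5
Minimum is at α with total 713.9 km.

α, total 713.9 km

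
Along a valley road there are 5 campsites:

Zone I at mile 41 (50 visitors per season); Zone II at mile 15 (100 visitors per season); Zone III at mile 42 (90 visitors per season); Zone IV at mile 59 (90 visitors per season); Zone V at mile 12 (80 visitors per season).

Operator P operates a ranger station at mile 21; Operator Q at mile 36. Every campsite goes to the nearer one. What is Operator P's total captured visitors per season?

The indifferent point is the midpoint (21+36)/2 = 28.5; campsites left of it (closer to Operator P at 21) go to Operator P, those right go to Operator Q.
  Zone V at 12 (w=80) → Operator P
  Zone II at 15 (w=100) → Operator P
  Zone I at 41 (w=50) → Operator Q
  Zone III at 42 (w=90) → Operator Q
  Zone IV at 59 (w=90) → Operator Q
Operator P captures 180; Operator Q captures 230.

180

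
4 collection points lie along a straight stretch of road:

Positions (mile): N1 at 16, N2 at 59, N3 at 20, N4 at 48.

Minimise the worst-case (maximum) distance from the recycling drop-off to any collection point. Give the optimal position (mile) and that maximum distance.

The 1-center on a line is the midpoint of the two extreme points: leftmost at 16, rightmost at 59.
Optimal location = (16 + 59)/2 = 37.5; maximum distance = (59 − 16)/2 = 21.5.

location 37.5, max distance 21.5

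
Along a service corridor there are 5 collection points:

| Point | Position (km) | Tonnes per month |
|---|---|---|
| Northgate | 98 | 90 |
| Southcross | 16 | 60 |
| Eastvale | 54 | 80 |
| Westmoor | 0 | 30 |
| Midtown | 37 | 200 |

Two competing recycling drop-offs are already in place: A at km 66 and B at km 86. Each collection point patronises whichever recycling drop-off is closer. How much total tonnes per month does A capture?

The indifferent point is the midpoint (66+86)/2 = 76; collection points left of it (closer to A at 66) go to A, those right go to B.
  Westmoor at 0 (w=30) → A
  Southcross at 16 (w=60) → A
  Midtown at 37 (w=200) → A
  Eastvale at 54 (w=80) → A
  Northgate at 98 (w=90) → B
A captures 370; B captures 90.

370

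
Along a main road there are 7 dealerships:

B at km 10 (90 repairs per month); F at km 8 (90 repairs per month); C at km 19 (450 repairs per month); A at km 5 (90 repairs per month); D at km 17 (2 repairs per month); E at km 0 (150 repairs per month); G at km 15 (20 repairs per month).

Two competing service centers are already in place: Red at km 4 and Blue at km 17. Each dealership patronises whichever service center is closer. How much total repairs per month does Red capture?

420

The indifferent point is the midpoint (4+17)/2 = 10.5; dealerships left of it (closer to Red at 4) go to Red, those right go to Blue.
  E at 0 (w=150) → Red
  A at 5 (w=90) → Red
  F at 8 (w=90) → Red
  B at 10 (w=90) → Red
  G at 15 (w=20) → Blue
  D at 17 (w=2) → Blue
  C at 19 (w=450) → Blue
Red captures 420; Blue captures 472.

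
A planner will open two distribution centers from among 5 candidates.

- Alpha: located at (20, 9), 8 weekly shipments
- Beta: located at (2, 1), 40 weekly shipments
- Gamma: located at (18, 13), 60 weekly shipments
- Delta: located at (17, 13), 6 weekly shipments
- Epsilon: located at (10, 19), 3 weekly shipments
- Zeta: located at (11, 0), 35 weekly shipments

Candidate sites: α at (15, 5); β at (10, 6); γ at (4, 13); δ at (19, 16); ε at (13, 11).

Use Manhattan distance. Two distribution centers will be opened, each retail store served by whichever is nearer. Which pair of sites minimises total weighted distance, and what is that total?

{β, δ}, total 1135

Evaluate every pair (each demand assigned to the nearer of the two):
  {β, δ}: total = 1135
  {β, ε}: total = 1326
  {α, δ}: total = 1365
  {α, ε}: total = 1556
  {γ, ε}: total = 1576
  {α, β}: total = 1596
  {γ, δ}: total = 1630
  {δ, ε}: total = 1662
  {α, γ}: total = 1703
  {β, γ}: total = 1823
Best pair: {β, δ} with total 1135.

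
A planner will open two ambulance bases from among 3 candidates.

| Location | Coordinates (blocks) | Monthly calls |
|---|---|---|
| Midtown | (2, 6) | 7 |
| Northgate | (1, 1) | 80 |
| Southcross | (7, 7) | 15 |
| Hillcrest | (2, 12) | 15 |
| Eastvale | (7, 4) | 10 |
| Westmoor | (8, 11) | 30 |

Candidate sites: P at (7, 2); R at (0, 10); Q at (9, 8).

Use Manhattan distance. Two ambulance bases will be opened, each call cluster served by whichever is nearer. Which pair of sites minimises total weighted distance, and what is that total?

Evaluate every pair (each demand assigned to the nearer of the two):
  {P, Q}: total = 973
  {P, R}: total = 1027
  {R, Q}: total = 1127
Best pair: {P, Q} with total 973.

{P, Q}, total 973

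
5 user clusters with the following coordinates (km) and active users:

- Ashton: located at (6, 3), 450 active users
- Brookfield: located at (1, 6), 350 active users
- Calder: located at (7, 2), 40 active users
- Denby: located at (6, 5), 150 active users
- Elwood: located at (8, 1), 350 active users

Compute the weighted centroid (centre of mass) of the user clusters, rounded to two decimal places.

The minimiser of Σwᵢ‖p−pᵢ‖² is the weighted centroid p* = (Σwᵢpᵢ)/(Σwᵢ).
Σwᵢ = 1340.
Σwᵢxᵢ = 450·6 + 350·1 + 40·7 + 150·6 + 350·8 = 7030.
Σwᵢyᵢ = 450·3 + 350·6 + 40·2 + 150·5 + 350·1 = 4630.
x* = 7030/1340 = 5.25, y* = 4630/1340 = 3.46.

(5.25, 3.46)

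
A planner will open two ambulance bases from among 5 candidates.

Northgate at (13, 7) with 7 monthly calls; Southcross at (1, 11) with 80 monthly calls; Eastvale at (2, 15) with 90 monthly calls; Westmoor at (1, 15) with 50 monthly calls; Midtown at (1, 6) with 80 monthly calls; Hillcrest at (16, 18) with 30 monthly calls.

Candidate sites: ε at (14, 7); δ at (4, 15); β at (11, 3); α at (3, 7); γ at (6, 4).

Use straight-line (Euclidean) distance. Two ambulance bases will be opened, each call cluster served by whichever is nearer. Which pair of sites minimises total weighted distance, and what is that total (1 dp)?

Evaluate every pair (each demand assigned to the nearer of the two):
  {δ, α}: total = 1307.7
  {δ, γ}: total = 1585.2
  {ε, δ}: total = 1831.4
  {δ, β}: total = 1891.3
  {ε, α}: total = 2017.0
  {β, α}: total = 2180.2
  {α, γ}: total = 2238.8
  {ε, γ}: total = 3119.0
  {β, γ}: total = 3282.2
  {ε, β}: total = 4263.3
Best pair: {δ, α} with total 1307.7.

{δ, α}, total 1307.7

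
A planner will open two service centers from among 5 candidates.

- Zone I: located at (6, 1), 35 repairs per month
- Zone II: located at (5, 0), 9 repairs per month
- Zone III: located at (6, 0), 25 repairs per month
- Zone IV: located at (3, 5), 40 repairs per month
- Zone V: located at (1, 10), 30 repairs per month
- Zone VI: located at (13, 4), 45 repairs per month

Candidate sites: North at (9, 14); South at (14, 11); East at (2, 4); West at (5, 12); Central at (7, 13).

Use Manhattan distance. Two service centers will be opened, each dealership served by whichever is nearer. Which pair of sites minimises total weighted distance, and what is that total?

{South, East}, total 1158

Evaluate every pair (each demand assigned to the nearer of the two):
  {South, East}: total = 1158
  {East, West}: total = 1263
  {North, East}: total = 1293
  {East, Central}: total = 1293
  {South, West}: total = 1753
  {North, West}: total = 2023
  {South, Central}: total = 2050
  {West, Central}: total = 2068
  {North, Central}: total = 2320
  {North, South}: total = 2467
Best pair: {South, East} with total 1158.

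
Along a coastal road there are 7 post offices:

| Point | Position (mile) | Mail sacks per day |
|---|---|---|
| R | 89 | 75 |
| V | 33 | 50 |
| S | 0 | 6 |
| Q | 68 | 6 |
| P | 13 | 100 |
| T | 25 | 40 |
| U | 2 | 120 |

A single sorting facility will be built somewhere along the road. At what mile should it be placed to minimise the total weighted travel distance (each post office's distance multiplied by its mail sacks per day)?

For a sum of weighted absolute distances on a line, the optimum is the weighted median (not the mean). Total weight W = 397; half-weight = 198.5.
Sort by position and accumulate weight:
  mile 0 (S, w=6) → cum 6
  mile 2 (U, w=120) → cum 126
  mile 13 (P, w=100) → cum 226  ≥ 198.5 → median here
  mile 25 (T, w=40) → cum 266
  mile 33 (V, w=50) → cum 316
  mile 68 (Q, w=6) → cum 322
  mile 89 (R, w=75) → cum 397
Optimal location: mile 13.

x = 13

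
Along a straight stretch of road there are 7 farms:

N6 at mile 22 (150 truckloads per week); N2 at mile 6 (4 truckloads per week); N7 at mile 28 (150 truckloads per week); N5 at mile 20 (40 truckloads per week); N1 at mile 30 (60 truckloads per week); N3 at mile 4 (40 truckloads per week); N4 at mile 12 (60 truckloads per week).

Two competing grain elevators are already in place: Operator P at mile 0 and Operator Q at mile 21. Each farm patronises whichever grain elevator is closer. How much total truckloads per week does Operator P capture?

44

The indifferent point is the midpoint (0+21)/2 = 10.5; farms left of it (closer to Operator P at 0) go to Operator P, those right go to Operator Q.
  N3 at 4 (w=40) → Operator P
  N2 at 6 (w=4) → Operator P
  N4 at 12 (w=60) → Operator Q
  N5 at 20 (w=40) → Operator Q
  N6 at 22 (w=150) → Operator Q
  N7 at 28 (w=150) → Operator Q
  N1 at 30 (w=60) → Operator Q
Operator P captures 44; Operator Q captures 460.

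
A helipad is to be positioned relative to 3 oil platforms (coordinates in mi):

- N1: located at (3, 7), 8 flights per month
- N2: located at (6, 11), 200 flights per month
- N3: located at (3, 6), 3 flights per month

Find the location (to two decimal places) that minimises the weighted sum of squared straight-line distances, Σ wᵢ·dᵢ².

The minimiser of Σwᵢ‖p−pᵢ‖² is the weighted centroid p* = (Σwᵢpᵢ)/(Σwᵢ).
Σwᵢ = 211.
Σwᵢxᵢ = 8·3 + 200·6 + 3·3 = 1233.
Σwᵢyᵢ = 8·7 + 200·11 + 3·6 = 2274.
x* = 1233/211 = 5.84, y* = 2274/211 = 10.78.

(5.84, 10.78)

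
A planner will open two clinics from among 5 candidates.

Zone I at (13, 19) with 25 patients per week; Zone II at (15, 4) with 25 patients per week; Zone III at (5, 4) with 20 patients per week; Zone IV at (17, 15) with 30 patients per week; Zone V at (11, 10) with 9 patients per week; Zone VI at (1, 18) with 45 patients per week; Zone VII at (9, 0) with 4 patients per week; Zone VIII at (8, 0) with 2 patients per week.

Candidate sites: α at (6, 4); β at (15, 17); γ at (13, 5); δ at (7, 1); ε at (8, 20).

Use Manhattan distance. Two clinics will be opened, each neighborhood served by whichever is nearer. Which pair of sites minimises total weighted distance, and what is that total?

{β, γ}, total 1269

Evaluate every pair (each demand assigned to the nearer of the two):
  {β, γ}: total = 1269
  {α, β}: total = 1279
  {γ, ε}: total = 1349
  {α, ε}: total = 1359
  {β, δ}: total = 1385
  {δ, ε}: total = 1483
  {β, ε}: total = 1553
  {α, γ}: total = 1823
  {γ, δ}: total = 2059
  {α, δ}: total = 2425
Best pair: {β, γ} with total 1269.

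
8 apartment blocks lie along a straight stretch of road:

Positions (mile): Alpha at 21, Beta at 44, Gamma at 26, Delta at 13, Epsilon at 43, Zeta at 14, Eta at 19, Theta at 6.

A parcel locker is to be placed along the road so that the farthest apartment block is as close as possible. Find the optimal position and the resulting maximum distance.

location 25, max distance 19

The 1-center on a line is the midpoint of the two extreme points: leftmost at 6, rightmost at 44.
Optimal location = (6 + 44)/2 = 25; maximum distance = (44 − 6)/2 = 19.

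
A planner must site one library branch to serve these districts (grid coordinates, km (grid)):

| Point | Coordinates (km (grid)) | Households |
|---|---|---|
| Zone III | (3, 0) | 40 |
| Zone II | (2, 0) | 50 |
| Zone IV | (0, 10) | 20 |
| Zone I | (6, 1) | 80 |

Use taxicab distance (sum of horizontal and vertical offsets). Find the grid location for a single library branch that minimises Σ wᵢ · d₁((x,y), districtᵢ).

(3, 1)

Manhattan distance separates: Σwᵢ(|x−xᵢ|+|y−yᵢ|) = Σwᵢ|x−xᵢ| + Σwᵢ|y−yᵢ|, so x and y are optimised independently as 1-D weighted medians.
Total weight W = 190; half = 95.
x-coordinate, sorted with cumulative weight:
  x=0 (Zone IV, w=20) cum 20
  x=2 (Zone II, w=50) cum 70
  x=3 (Zone III, w=40) cum 110  ← median
  x=6 (Zone I, w=80) cum 190
⇒ x* = 3
y-coordinate, sorted with cumulative weight:
  y=0 (Zone III, w=40) cum 40
  y=0 (Zone II, w=50) cum 90
  y=1 (Zone I, w=80) cum 170  ← median
  y=10 (Zone IV, w=20) cum 190
⇒ y* = 1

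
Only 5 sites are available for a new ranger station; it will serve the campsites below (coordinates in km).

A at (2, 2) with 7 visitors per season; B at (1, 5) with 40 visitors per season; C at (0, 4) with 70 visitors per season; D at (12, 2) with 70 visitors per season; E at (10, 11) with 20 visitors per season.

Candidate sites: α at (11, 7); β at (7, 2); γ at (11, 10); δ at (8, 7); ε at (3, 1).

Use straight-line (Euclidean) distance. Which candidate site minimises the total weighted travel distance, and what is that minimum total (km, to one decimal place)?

β, total 1352.7 km

Total weighted distance at each candidate:
  α (11, 7): total = 1717.5
  β (7, 2): total = 1352.7
  γ (11, 10): total = 2001.2
  δ (8, 7): total = 1481.6
  ε (3, 1): total = 1363.8
Minimum is at β with total 1352.7 km.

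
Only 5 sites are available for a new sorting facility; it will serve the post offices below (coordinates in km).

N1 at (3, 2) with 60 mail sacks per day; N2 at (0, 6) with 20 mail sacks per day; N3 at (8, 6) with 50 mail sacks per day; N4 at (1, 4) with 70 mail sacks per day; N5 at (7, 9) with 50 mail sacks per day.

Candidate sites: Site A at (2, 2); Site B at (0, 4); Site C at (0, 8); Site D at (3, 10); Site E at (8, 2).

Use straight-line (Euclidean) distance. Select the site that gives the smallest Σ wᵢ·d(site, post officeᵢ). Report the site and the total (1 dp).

Site A, total 1096.6 km

Total weighted distance at each candidate:
  Site A (2, 2): total = 1096.6
  Site B (0, 4): total = 1168.8
  Site C (0, 8): total = 1497.0
  Site D (3, 10): total = 1549.0
  Site E (8, 2): total = 1542.0
Minimum is at Site A with total 1096.6 km.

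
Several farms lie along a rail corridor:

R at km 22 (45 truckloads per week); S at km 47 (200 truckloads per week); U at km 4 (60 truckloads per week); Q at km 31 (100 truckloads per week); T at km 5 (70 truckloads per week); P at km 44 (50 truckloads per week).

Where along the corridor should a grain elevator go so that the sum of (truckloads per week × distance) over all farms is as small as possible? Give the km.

For a sum of weighted absolute distances on a line, the optimum is the weighted median (not the mean). Total weight W = 525; half-weight = 262.5.
Sort by position and accumulate weight:
  km 4 (U, w=60) → cum 60
  km 5 (T, w=70) → cum 130
  km 22 (R, w=45) → cum 175
  km 31 (Q, w=100) → cum 275  ≥ 262.5 → median here
  km 44 (P, w=50) → cum 325
  km 47 (S, w=200) → cum 525
Optimal location: km 31.

x = 31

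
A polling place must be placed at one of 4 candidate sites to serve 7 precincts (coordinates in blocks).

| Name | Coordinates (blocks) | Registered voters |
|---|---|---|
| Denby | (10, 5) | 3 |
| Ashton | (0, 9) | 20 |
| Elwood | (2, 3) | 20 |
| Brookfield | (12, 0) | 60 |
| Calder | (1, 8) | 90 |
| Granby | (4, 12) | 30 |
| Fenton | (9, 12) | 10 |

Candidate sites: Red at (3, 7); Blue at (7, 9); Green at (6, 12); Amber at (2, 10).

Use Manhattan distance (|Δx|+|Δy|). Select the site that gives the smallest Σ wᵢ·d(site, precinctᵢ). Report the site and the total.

Total weighted distance at each candidate:
  Red (3, 7): total = 1747
  Blue (7, 9): total = 2081
  Green (6, 12): total = 2453
  Amber (2, 10): total = 1919
Minimum is at Red with total 1747 blocks.

Red, total 1747 blocks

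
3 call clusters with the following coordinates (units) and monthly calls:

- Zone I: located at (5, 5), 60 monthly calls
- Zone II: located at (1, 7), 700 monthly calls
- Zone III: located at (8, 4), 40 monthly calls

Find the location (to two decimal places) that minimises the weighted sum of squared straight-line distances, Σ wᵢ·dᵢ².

(1.65, 6.70)

The minimiser of Σwᵢ‖p−pᵢ‖² is the weighted centroid p* = (Σwᵢpᵢ)/(Σwᵢ).
Σwᵢ = 800.
Σwᵢxᵢ = 60·5 + 700·1 + 40·8 = 1320.
Σwᵢyᵢ = 60·5 + 700·7 + 40·4 = 5360.
x* = 1320/800 = 1.65, y* = 5360/800 = 6.70.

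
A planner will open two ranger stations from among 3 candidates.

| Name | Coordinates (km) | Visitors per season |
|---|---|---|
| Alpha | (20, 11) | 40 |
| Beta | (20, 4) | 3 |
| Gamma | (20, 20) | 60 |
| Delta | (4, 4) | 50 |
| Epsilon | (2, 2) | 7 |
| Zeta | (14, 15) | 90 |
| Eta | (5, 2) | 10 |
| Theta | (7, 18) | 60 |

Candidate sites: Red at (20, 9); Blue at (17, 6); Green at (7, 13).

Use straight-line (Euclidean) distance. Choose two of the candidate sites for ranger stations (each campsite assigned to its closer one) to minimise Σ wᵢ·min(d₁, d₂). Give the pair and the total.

{Red, Green}, total 2380.9

Evaluate every pair (each demand assigned to the nearer of the two):
  {Red, Green}: total = 2380.9
  {Blue, Green}: total = 2729.1
  {Red, Blue}: total = 3344.5
Best pair: {Red, Green} with total 2380.9.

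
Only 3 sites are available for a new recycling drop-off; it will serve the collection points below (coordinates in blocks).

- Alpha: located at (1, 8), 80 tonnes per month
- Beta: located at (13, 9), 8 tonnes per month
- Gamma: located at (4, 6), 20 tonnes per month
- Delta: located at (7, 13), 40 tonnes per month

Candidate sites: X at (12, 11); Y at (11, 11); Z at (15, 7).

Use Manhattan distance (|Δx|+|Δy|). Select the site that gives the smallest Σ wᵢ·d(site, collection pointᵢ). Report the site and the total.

Y, total 1552 blocks

Total weighted distance at each candidate:
  X (12, 11): total = 1684
  Y (11, 11): total = 1552
  Z (15, 7): total = 2032
Minimum is at Y with total 1552 blocks.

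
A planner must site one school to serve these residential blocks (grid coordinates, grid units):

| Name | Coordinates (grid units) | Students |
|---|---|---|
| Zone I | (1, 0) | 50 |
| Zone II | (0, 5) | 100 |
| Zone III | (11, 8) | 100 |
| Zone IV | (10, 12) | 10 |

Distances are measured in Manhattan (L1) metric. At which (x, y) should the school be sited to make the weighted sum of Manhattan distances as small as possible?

(1, 5)

Manhattan distance separates: Σwᵢ(|x−xᵢ|+|y−yᵢ|) = Σwᵢ|x−xᵢ| + Σwᵢ|y−yᵢ|, so x and y are optimised independently as 1-D weighted medians.
Total weight W = 260; half = 130.
x-coordinate, sorted with cumulative weight:
  x=0 (Zone II, w=100) cum 100
  x=1 (Zone I, w=50) cum 150  ← median
  x=10 (Zone IV, w=10) cum 160
  x=11 (Zone III, w=100) cum 260
⇒ x* = 1
y-coordinate, sorted with cumulative weight:
  y=0 (Zone I, w=50) cum 50
  y=5 (Zone II, w=100) cum 150  ← median
  y=8 (Zone III, w=100) cum 250
  y=12 (Zone IV, w=10) cum 260
⇒ y* = 5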